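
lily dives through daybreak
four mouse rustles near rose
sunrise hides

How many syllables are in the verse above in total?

15

Line 1: lily (2), dives (1), through (1), daybreak (2) → 6
Line 2: four (1), mouse (1), rustles (2), near (1), rose (1) → 6
Line 3: sunrise (2), hides (1) → 3
Total: 6 + 6 + 3 = 15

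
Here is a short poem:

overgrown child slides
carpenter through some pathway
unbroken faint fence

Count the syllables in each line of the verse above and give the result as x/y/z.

5/7/5

Line 1: "overgrown child slides": 3+1+1 = 5
Line 2: "carpenter through some pathway": 3+1+1+2 = 7
Line 3: "unbroken faint fence": 3+1+1 = 5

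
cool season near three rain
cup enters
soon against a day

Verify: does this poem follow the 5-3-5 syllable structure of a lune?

Line 1: "cool season near three rain": 1+2+1+1+1 = 6 (expected 5)
Line 2: "cup enters": 1+2 = 3 ✓
Line 3: "soon against a day": 1+2+1+1 = 5 ✓

No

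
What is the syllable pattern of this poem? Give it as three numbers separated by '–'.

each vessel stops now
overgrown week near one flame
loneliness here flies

5–7–5

Line 1: each(1) + vessel(2) + stops(1) + now(1) = 5
Line 2: overgrown(3) + week(1) + near(1) + one(1) + flame(1) = 7
Line 3: loneliness(3) + here(1) + flies(1) = 5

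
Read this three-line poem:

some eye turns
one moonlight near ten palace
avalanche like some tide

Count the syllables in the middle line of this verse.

7

The middle line: one(1) + moonlight(2) + near(1) + ten(1) + palace(2) = 7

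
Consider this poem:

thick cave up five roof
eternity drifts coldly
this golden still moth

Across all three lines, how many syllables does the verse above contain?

17

Line 1: thick(1) + cave(1) + up(1) + five(1) + roof(1) = 5
Line 2: eternity(4) + drifts(1) + coldly(2) = 7
Line 3: this(1) + golden(2) + still(1) + moth(1) = 5
Total: 5 + 7 + 5 = 17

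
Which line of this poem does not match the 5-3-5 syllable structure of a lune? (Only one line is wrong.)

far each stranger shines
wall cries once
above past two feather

Line 3

Line 1: far(1) + each(1) + stranger(2) + shines(1) = 5 ✓
Line 2: wall(1) + cries(1) + once(1) = 3 ✓
Line 3: above(2) + past(1) + two(1) + feather(2) = 6 (expected 5)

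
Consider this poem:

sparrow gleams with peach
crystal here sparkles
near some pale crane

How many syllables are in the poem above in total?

Line 1: sparrow (2), gleams (1), with (1), peach (1) → 5
Line 2: crystal (2), here (1), sparkles (2) → 5
Line 3: near (1), some (1), pale (1), crane (1) → 4
Total: 5 + 5 + 4 = 14

14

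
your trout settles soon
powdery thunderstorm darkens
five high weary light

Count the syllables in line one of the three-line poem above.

5

Line one: your (1), trout (1), settles (2), soon (1) → 5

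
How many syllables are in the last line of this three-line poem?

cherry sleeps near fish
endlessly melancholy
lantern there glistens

The last line: lantern(2) + there(1) + glistens(2) = 5

5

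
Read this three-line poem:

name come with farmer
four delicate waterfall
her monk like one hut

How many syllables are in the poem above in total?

Line 1: "name come with farmer": 1+1+1+2 = 5
Line 2: "four delicate waterfall": 1+3+3 = 7
Line 3: "her monk like one hut": 1+1+1+1+1 = 5
Total: 5 + 7 + 5 = 17

17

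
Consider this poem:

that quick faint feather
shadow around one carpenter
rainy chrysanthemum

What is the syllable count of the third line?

6

The third line: rainy (2), chrysanthemum (4) → 6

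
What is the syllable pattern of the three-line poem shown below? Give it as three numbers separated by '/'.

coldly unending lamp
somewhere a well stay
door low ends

Line 1: coldly (2), unending (3), lamp (1) → 6
Line 2: somewhere (2), a (1), well (1), stay (1) → 5
Line 3: door (1), low (1), ends (1) → 3

6/5/3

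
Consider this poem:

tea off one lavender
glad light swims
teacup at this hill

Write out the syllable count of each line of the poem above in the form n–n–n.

Line 1: tea (1), off (1), one (1), lavender (3) → 6
Line 2: glad (1), light (1), swims (1) → 3
Line 3: teacup (2), at (1), this (1), hill (1) → 5

6–3–5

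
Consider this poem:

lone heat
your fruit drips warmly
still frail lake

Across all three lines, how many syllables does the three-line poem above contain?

10

Line 1: lone (1), heat (1) → 2
Line 2: your (1), fruit (1), drips (1), warmly (2) → 5
Line 3: still (1), frail (1), lake (1) → 3
Total: 2 + 5 + 3 = 10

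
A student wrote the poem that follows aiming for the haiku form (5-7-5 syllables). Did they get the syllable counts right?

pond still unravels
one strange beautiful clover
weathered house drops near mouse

Line 1: "pond still unravels": 1+1+3 = 5 ✓
Line 2: "one strange beautiful clover": 1+1+3+2 = 7 ✓
Line 3: "weathered house drops near mouse": 2+1+1+1+1 = 6 (expected 5)

No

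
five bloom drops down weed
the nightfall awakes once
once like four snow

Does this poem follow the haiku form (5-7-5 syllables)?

Line 1: "five bloom drops down weed": 1+1+1+1+1 = 5 ✓
Line 2: "the nightfall awakes once": 1+2+2+1 = 6 (expected 7)
Line 3: "once like four snow": 1+1+1+1 = 4 (expected 5)

No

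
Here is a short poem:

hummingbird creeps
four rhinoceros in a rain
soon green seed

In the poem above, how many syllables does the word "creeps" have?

1

"creeps" has 1 syllable.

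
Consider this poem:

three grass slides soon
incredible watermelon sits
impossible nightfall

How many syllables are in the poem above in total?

Line 1: three (1), grass (1), slides (1), soon (1) → 4
Line 2: incredible (4), watermelon (4), sits (1) → 9
Line 3: impossible (4), nightfall (2) → 6
Total: 4 + 9 + 6 = 19

19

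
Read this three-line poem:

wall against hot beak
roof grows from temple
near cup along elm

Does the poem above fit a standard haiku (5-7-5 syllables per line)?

Line 1: wall (1), against (2), hot (1), beak (1) → 5 ✓
Line 2: roof (1), grows (1), from (1), temple (2) → 5 (expected 7)
Line 3: near (1), cup (1), along (2), elm (1) → 5 ✓

No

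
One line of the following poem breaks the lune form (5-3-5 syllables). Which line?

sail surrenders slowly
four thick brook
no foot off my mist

Line 1: sail (1), surrenders (3), slowly (2) → 6 (expected 5)
Line 2: four (1), thick (1), brook (1) → 3 ✓
Line 3: no (1), foot (1), off (1), my (1), mist (1) → 5 ✓

The first line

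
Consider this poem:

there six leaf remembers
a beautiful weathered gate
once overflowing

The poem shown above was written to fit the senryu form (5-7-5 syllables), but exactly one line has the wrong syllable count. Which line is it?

The first line

Line 1: there(1) + six(1) + leaf(1) + remembers(3) = 6 (expected 5)
Line 2: a(1) + beautiful(3) + weathered(2) + gate(1) = 7 ✓
Line 3: once(1) + overflowing(4) = 5 ✓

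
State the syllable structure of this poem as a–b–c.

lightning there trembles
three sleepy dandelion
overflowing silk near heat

5–7–7

Line 1: lightning(2) + there(1) + trembles(2) = 5
Line 2: three(1) + sleepy(2) + dandelion(4) = 7
Line 3: overflowing(4) + silk(1) + near(1) + heat(1) = 7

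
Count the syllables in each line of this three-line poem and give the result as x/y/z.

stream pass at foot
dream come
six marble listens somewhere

Line 1: stream (1), pass (1), at (1), foot (1) → 4
Line 2: dream (1), come (1) → 2
Line 3: six (1), marble (2), listens (2), somewhere (2) → 7

4/2/7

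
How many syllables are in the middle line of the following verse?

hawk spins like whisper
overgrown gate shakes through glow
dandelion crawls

The middle line: overgrown (3), gate (1), shakes (1), through (1), glow (1) → 7

7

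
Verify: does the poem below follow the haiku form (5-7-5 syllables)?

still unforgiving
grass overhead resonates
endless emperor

Yes

Line 1: still(1) + unforgiving(4) = 5 ✓
Line 2: grass(1) + overhead(3) + resonates(3) = 7 ✓
Line 3: endless(2) + emperor(3) = 5 ✓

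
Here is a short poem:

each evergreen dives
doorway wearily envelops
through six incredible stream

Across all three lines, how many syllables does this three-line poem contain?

Line 1: each (1), evergreen (3), dives (1) → 5
Line 2: doorway (2), wearily (3), envelops (3) → 8
Line 3: through (1), six (1), incredible (4), stream (1) → 7
Total: 5 + 8 + 7 = 20

20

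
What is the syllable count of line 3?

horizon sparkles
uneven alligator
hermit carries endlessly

7

Line 3: hermit (2), carries (2), endlessly (3) → 7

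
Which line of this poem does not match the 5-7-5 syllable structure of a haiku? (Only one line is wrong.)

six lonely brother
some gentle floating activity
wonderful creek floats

Line 2

Line 1: six(1) + lonely(2) + brother(2) = 5 ✓
Line 2: some(1) + gentle(2) + floating(2) + activity(4) = 9 (expected 7)
Line 3: wonderful(3) + creek(1) + floats(1) = 5 ✓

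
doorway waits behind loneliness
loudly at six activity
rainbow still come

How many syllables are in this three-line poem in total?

20

Line 1: "doorway waits behind loneliness": 2+1+2+3 = 8
Line 2: "loudly at six activity": 2+1+1+4 = 8
Line 3: "rainbow still come": 2+1+1 = 4
Total: 8 + 8 + 4 = 20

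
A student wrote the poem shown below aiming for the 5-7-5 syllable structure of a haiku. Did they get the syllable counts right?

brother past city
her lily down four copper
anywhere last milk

Line 1: brother(2) + past(1) + city(2) = 5 ✓
Line 2: her(1) + lily(2) + down(1) + four(1) + copper(2) = 7 ✓
Line 3: anywhere(3) + last(1) + milk(1) = 5 ✓

Yes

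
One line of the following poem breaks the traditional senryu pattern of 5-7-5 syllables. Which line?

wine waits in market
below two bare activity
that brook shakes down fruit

Line 1: wine (1), waits (1), in (1), market (2) → 5 ✓
Line 2: below (2), two (1), bare (1), activity (4) → 8 (expected 7)
Line 3: that (1), brook (1), shakes (1), down (1), fruit (1) → 5 ✓

Line 2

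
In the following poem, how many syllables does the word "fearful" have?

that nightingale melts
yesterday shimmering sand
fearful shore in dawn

2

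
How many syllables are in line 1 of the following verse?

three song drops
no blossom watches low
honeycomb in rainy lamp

Line 1: three(1) + song(1) + drops(1) = 3

3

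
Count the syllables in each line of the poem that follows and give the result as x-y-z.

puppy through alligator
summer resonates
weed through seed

7-5-3

Line 1: puppy (2), through (1), alligator (4) → 7
Line 2: summer (2), resonates (3) → 5
Line 3: weed (1), through (1), seed (1) → 3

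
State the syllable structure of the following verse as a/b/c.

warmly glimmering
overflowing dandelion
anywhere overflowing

5/8/7

Line 1: warmly (2), glimmering (3) → 5
Line 2: overflowing (4), dandelion (4) → 8
Line 3: anywhere (3), overflowing (4) → 7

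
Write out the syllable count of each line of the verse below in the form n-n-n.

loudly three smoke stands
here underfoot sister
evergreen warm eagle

5-6-6

Line 1: "loudly three smoke stands": 2+1+1+1 = 5
Line 2: "here underfoot sister": 1+3+2 = 6
Line 3: "evergreen warm eagle": 3+1+2 = 6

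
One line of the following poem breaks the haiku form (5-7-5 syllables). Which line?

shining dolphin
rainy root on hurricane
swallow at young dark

Line 1: shining(2) + dolphin(2) = 4 (expected 5)
Line 2: rainy(2) + root(1) + on(1) + hurricane(3) = 7 ✓
Line 3: swallow(2) + at(1) + young(1) + dark(1) = 5 ✓

Line 1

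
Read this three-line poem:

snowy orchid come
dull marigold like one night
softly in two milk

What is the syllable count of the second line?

7

The second line: dull(1) + marigold(3) + like(1) + one(1) + night(1) = 7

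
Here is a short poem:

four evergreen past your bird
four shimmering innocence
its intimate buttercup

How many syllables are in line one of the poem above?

7

Line one: four (1), evergreen (3), past (1), your (1), bird (1) → 7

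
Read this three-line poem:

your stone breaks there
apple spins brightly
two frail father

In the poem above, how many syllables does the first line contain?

4

The first line: "your stone breaks there": 1+1+1+1 = 4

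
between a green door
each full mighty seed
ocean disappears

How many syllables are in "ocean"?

"ocean" has 2 syllables.

2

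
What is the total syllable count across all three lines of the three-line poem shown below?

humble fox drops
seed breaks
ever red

Line 1: humble(2) + fox(1) + drops(1) = 4
Line 2: seed(1) + breaks(1) = 2
Line 3: ever(2) + red(1) = 3
Total: 4 + 2 + 3 = 9

9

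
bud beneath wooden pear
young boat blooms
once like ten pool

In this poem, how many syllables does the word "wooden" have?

2

"wooden" has 2 syllables.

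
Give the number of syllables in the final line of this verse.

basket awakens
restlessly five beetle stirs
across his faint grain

The final line: across(2) + his(1) + faint(1) + grain(1) = 5

5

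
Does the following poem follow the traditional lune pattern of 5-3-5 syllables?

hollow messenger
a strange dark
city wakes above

Line 1: "hollow messenger": 2+3 = 5 ✓
Line 2: "a strange dark": 1+1+1 = 3 ✓
Line 3: "city wakes above": 2+1+2 = 5 ✓

Yes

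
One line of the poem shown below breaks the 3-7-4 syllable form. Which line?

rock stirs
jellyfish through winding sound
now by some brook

Line 1: "rock stirs": 1+1 = 2 (expected 3)
Line 2: "jellyfish through winding sound": 3+1+2+1 = 7 ✓
Line 3: "now by some brook": 1+1+1+1 = 4 ✓

Line 1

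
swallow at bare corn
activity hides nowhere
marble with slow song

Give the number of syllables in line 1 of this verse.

5

Line 1: swallow(2) + at(1) + bare(1) + corn(1) = 5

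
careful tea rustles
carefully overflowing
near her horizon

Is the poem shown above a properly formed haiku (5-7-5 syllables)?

Yes

Line 1: careful (2), tea (1), rustles (2) → 5 ✓
Line 2: carefully (3), overflowing (4) → 7 ✓
Line 3: near (1), her (1), horizon (3) → 5 ✓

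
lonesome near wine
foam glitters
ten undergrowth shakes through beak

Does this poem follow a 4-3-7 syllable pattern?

Yes

Line 1: lonesome(2) + near(1) + wine(1) = 4 ✓
Line 2: foam(1) + glitters(2) = 3 ✓
Line 3: ten(1) + undergrowth(3) + shakes(1) + through(1) + beak(1) = 7 ✓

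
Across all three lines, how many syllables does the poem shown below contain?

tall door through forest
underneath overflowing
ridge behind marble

17

Line 1: tall(1) + door(1) + through(1) + forest(2) = 5
Line 2: underneath(3) + overflowing(4) = 7
Line 3: ridge(1) + behind(2) + marble(2) = 5
Total: 5 + 7 + 5 = 17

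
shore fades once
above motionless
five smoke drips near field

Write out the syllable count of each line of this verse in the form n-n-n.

Line 1: shore (1), fades (1), once (1) → 3
Line 2: above (2), motionless (3) → 5
Line 3: five (1), smoke (1), drips (1), near (1), field (1) → 5

3-5-5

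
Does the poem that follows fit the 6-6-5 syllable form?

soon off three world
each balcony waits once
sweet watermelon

No

Line 1: soon (1), off (1), three (1), world (1) → 4 (expected 6)
Line 2: each (1), balcony (3), waits (1), once (1) → 6 ✓
Line 3: sweet (1), watermelon (4) → 5 ✓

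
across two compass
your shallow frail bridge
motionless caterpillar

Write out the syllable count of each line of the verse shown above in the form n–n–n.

Line 1: "across two compass": 2+1+2 = 5
Line 2: "your shallow frail bridge": 1+2+1+1 = 5
Line 3: "motionless caterpillar": 3+4 = 7

5–5–7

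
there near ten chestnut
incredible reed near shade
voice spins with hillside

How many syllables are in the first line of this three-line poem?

The first line: there (1), near (1), ten (1), chestnut (2) → 5

5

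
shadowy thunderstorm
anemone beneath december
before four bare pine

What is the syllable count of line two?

9

Line two: "anemone beneath december": 4+2+3 = 9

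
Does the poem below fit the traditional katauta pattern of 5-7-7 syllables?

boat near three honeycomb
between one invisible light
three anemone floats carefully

No

Line 1: boat (1), near (1), three (1), honeycomb (3) → 6 (expected 5)
Line 2: between (2), one (1), invisible (4), light (1) → 8 (expected 7)
Line 3: three (1), anemone (4), floats (1), carefully (3) → 9 (expected 7)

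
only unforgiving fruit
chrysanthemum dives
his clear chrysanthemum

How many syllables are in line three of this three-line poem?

Line three: his (1), clear (1), chrysanthemum (4) → 6

6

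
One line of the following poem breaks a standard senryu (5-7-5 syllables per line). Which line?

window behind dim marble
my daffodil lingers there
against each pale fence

The first line

Line 1: window (2), behind (2), dim (1), marble (2) → 7 (expected 5)
Line 2: my (1), daffodil (3), lingers (2), there (1) → 7 ✓
Line 3: against (2), each (1), pale (1), fence (1) → 5 ✓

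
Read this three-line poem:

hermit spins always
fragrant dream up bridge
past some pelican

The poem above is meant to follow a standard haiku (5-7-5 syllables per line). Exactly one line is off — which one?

Line 2

Line 1: hermit (2), spins (1), always (2) → 5 ✓
Line 2: fragrant (2), dream (1), up (1), bridge (1) → 5 (expected 7)
Line 3: past (1), some (1), pelican (3) → 5 ✓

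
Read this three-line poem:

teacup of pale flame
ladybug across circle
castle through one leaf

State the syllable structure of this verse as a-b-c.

Line 1: teacup(2) + of(1) + pale(1) + flame(1) = 5
Line 2: ladybug(3) + across(2) + circle(2) = 7
Line 3: castle(2) + through(1) + one(1) + leaf(1) = 5

5-7-5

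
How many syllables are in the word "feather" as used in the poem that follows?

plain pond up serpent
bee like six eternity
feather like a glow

2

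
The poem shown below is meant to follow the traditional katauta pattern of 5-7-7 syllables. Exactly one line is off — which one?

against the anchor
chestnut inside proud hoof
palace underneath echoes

Line 1: against (2), the (1), anchor (2) → 5 ✓
Line 2: chestnut (2), inside (2), proud (1), hoof (1) → 6 (expected 7)
Line 3: palace (2), underneath (3), echoes (2) → 7 ✓

The second line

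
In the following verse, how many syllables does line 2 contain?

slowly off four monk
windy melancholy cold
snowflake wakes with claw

Line 2: windy(2) + melancholy(4) + cold(1) = 7

7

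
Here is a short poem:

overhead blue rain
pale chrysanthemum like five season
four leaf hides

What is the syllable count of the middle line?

9

The middle line: pale (1), chrysanthemum (4), like (1), five (1), season (2) → 9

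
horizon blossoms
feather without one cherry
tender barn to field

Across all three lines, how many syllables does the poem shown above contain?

Line 1: "horizon blossoms": 3+2 = 5
Line 2: "feather without one cherry": 2+2+1+2 = 7
Line 3: "tender barn to field": 2+1+1+1 = 5
Total: 5 + 7 + 5 = 17

17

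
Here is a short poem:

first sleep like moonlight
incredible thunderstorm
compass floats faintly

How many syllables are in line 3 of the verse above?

Line 3: compass(2) + floats(1) + faintly(2) = 5

5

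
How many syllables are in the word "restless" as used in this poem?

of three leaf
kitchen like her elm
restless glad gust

"restless" has 2 syllables.

2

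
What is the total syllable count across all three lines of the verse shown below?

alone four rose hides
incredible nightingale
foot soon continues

Line 1: "alone four rose hides": 2+1+1+1 = 5
Line 2: "incredible nightingale": 4+3 = 7
Line 3: "foot soon continues": 1+1+3 = 5
Total: 5 + 7 + 5 = 17

17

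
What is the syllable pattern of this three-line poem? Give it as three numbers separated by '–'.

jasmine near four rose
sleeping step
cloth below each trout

5–3–5

Line 1: jasmine(2) + near(1) + four(1) + rose(1) = 5
Line 2: sleeping(2) + step(1) = 3
Line 3: cloth(1) + below(2) + each(1) + trout(1) = 5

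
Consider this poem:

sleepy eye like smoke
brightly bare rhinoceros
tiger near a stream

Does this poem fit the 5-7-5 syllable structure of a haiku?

Line 1: sleepy(2) + eye(1) + like(1) + smoke(1) = 5 ✓
Line 2: brightly(2) + bare(1) + rhinoceros(4) = 7 ✓
Line 3: tiger(2) + near(1) + a(1) + stream(1) = 5 ✓

Yes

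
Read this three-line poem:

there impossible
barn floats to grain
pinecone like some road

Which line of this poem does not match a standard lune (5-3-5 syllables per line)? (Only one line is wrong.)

The second line

Line 1: "there impossible": 1+4 = 5 ✓
Line 2: "barn floats to grain": 1+1+1+1 = 4 (expected 3)
Line 3: "pinecone like some road": 2+1+1+1 = 5 ✓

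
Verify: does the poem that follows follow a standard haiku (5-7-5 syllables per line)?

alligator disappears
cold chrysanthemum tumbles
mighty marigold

No

Line 1: "alligator disappears": 4+3 = 7 (expected 5)
Line 2: "cold chrysanthemum tumbles": 1+4+2 = 7 ✓
Line 3: "mighty marigold": 2+3 = 5 ✓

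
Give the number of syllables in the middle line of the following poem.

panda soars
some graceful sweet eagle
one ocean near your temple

The middle line: some(1) + graceful(2) + sweet(1) + eagle(2) = 6

6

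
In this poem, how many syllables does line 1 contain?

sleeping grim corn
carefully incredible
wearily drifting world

4

Line 1: sleeping(2) + grim(1) + corn(1) = 4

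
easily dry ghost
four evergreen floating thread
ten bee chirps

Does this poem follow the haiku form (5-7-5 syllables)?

No

Line 1: easily (3), dry (1), ghost (1) → 5 ✓
Line 2: four (1), evergreen (3), floating (2), thread (1) → 7 ✓
Line 3: ten (1), bee (1), chirps (1) → 3 (expected 5)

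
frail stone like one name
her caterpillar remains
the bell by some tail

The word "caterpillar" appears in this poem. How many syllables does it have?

"caterpillar" has 4 syllables.

4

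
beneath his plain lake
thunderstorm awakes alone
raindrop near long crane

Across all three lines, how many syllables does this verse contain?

17

Line 1: beneath(2) + his(1) + plain(1) + lake(1) = 5
Line 2: thunderstorm(3) + awakes(2) + alone(2) = 7
Line 3: raindrop(2) + near(1) + long(1) + crane(1) = 5
Total: 5 + 7 + 5 = 17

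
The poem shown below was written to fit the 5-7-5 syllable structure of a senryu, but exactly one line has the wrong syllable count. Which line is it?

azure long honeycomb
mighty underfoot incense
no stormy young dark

Line 1: "azure long honeycomb": 2+1+3 = 6 (expected 5)
Line 2: "mighty underfoot incense": 2+3+2 = 7 ✓
Line 3: "no stormy young dark": 1+2+1+1 = 5 ✓

Line 1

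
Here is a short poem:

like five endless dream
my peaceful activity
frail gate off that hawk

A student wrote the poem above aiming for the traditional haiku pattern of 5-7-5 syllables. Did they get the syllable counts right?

Line 1: like (1), five (1), endless (2), dream (1) → 5 ✓
Line 2: my (1), peaceful (2), activity (4) → 7 ✓
Line 3: frail (1), gate (1), off (1), that (1), hawk (1) → 5 ✓

Yes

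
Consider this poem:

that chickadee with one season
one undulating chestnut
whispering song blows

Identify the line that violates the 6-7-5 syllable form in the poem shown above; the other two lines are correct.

Line 1

Line 1: that(1) + chickadee(3) + with(1) + one(1) + season(2) = 8 (expected 6)
Line 2: one(1) + undulating(4) + chestnut(2) = 7 ✓
Line 3: whispering(3) + song(1) + blows(1) = 5 ✓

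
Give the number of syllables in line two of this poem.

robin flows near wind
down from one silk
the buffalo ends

4

Line two: down(1) + from(1) + one(1) + silk(1) = 4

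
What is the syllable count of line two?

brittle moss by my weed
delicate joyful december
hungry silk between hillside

8

Line two: delicate(3) + joyful(2) + december(3) = 8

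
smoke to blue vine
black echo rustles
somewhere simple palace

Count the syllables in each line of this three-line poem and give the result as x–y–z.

Line 1: smoke (1), to (1), blue (1), vine (1) → 4
Line 2: black (1), echo (2), rustles (2) → 5
Line 3: somewhere (2), simple (2), palace (2) → 6

4–5–6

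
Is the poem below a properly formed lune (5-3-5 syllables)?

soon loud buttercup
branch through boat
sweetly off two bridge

Yes

Line 1: soon(1) + loud(1) + buttercup(3) = 5 ✓
Line 2: branch(1) + through(1) + boat(1) = 3 ✓
Line 3: sweetly(2) + off(1) + two(1) + bridge(1) = 5 ✓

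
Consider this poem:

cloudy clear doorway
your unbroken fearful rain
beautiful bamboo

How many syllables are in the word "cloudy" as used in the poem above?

"cloudy" has 2 syllables.

2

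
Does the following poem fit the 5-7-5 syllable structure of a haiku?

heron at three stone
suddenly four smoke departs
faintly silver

Line 1: "heron at three stone": 2+1+1+1 = 5 ✓
Line 2: "suddenly four smoke departs": 3+1+1+2 = 7 ✓
Line 3: "faintly silver": 2+2 = 4 (expected 5)

No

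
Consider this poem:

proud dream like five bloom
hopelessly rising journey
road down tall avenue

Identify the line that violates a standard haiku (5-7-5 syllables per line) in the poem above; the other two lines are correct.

Line 1: proud(1) + dream(1) + like(1) + five(1) + bloom(1) = 5 ✓
Line 2: hopelessly(3) + rising(2) + journey(2) = 7 ✓
Line 3: road(1) + down(1) + tall(1) + avenue(3) = 6 (expected 5)

Line 3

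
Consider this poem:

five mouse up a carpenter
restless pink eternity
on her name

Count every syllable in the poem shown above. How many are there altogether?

Line 1: five(1) + mouse(1) + up(1) + a(1) + carpenter(3) = 7
Line 2: restless(2) + pink(1) + eternity(4) = 7
Line 3: on(1) + her(1) + name(1) = 3
Total: 7 + 7 + 3 = 17

17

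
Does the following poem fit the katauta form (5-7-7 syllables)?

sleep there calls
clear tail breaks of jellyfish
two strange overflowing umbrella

No

Line 1: sleep (1), there (1), calls (1) → 3 (expected 5)
Line 2: clear (1), tail (1), breaks (1), of (1), jellyfish (3) → 7 ✓
Line 3: two (1), strange (1), overflowing (4), umbrella (3) → 9 (expected 7)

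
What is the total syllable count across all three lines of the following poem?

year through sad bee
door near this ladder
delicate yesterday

Line 1: year(1) + through(1) + sad(1) + bee(1) = 4
Line 2: door(1) + near(1) + this(1) + ladder(2) = 5
Line 3: delicate(3) + yesterday(3) = 6
Total: 4 + 5 + 6 = 15

15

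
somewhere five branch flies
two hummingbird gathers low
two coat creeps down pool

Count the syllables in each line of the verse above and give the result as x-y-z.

Line 1: "somewhere five branch flies": 2+1+1+1 = 5
Line 2: "two hummingbird gathers low": 1+3+2+1 = 7
Line 3: "two coat creeps down pool": 1+1+1+1+1 = 5

5-7-5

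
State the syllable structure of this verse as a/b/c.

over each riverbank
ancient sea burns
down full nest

6/4/3

Line 1: over (2), each (1), riverbank (3) → 6
Line 2: ancient (2), sea (1), burns (1) → 4
Line 3: down (1), full (1), nest (1) → 3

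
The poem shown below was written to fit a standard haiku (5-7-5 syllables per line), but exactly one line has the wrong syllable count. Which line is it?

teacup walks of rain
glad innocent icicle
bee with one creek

The third line

Line 1: teacup (2), walks (1), of (1), rain (1) → 5 ✓
Line 2: glad (1), innocent (3), icicle (3) → 7 ✓
Line 3: bee (1), with (1), one (1), creek (1) → 4 (expected 5)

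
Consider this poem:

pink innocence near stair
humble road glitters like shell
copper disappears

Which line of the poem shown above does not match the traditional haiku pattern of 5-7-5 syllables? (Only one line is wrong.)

Line 1: pink (1), innocence (3), near (1), stair (1) → 6 (expected 5)
Line 2: humble (2), road (1), glitters (2), like (1), shell (1) → 7 ✓
Line 3: copper (2), disappears (3) → 5 ✓

The first line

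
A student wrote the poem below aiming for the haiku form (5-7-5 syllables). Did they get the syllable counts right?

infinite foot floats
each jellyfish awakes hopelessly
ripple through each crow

No

Line 1: infinite (3), foot (1), floats (1) → 5 ✓
Line 2: each (1), jellyfish (3), awakes (2), hopelessly (3) → 9 (expected 7)
Line 3: ripple (2), through (1), each (1), crow (1) → 5 ✓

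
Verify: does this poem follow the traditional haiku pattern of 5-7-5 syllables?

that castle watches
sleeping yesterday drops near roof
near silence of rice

No

Line 1: that (1), castle (2), watches (2) → 5 ✓
Line 2: sleeping (2), yesterday (3), drops (1), near (1), roof (1) → 8 (expected 7)
Line 3: near (1), silence (2), of (1), rice (1) → 5 ✓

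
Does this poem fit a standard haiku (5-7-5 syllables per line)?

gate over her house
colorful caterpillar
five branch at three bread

Yes

Line 1: gate(1) + over(2) + her(1) + house(1) = 5 ✓
Line 2: colorful(3) + caterpillar(4) = 7 ✓
Line 3: five(1) + branch(1) + at(1) + three(1) + bread(1) = 5 ✓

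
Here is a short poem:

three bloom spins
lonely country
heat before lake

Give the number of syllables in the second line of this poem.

4

The second line: lonely (2), country (2) → 4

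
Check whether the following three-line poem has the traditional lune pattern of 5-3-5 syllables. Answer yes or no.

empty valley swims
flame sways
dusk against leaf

No

Line 1: "empty valley swims": 2+2+1 = 5 ✓
Line 2: "flame sways": 1+1 = 2 (expected 3)
Line 3: "dusk against leaf": 1+2+1 = 4 (expected 5)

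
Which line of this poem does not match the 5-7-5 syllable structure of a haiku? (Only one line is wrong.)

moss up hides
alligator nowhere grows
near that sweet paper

Line 1: "moss up hides": 1+1+1 = 3 (expected 5)
Line 2: "alligator nowhere grows": 4+2+1 = 7 ✓
Line 3: "near that sweet paper": 1+1+1+2 = 5 ✓

Line 1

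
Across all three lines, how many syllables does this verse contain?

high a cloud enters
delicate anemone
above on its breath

17

Line 1: high(1) + a(1) + cloud(1) + enters(2) = 5
Line 2: delicate(3) + anemone(4) = 7
Line 3: above(2) + on(1) + its(1) + breath(1) = 5
Total: 5 + 7 + 5 = 17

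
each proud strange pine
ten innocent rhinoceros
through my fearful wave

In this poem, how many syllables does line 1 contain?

4

Line 1: each (1), proud (1), strange (1), pine (1) → 4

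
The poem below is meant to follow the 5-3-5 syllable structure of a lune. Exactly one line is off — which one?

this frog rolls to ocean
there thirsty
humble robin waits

Line 1

Line 1: this(1) + frog(1) + rolls(1) + to(1) + ocean(2) = 6 (expected 5)
Line 2: there(1) + thirsty(2) = 3 ✓
Line 3: humble(2) + robin(2) + waits(1) = 5 ✓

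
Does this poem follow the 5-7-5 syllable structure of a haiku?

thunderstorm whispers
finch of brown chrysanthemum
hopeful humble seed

Line 1: thunderstorm (3), whispers (2) → 5 ✓
Line 2: finch (1), of (1), brown (1), chrysanthemum (4) → 7 ✓
Line 3: hopeful (2), humble (2), seed (1) → 5 ✓

Yes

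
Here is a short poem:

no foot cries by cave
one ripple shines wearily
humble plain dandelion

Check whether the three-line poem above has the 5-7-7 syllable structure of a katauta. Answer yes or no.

Line 1: no(1) + foot(1) + cries(1) + by(1) + cave(1) = 5 ✓
Line 2: one(1) + ripple(2) + shines(1) + wearily(3) = 7 ✓
Line 3: humble(2) + plain(1) + dandelion(4) = 7 ✓

Yes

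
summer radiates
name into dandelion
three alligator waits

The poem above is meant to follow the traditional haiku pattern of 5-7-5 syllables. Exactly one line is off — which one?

Line 1: summer (2), radiates (3) → 5 ✓
Line 2: name (1), into (2), dandelion (4) → 7 ✓
Line 3: three (1), alligator (4), waits (1) → 6 (expected 5)

The third line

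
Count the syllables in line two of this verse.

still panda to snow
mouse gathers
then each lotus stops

3

Line two: mouse(1) + gathers(2) = 3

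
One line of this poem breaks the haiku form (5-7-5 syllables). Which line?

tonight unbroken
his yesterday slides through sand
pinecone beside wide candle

Line 1: "tonight unbroken": 2+3 = 5 ✓
Line 2: "his yesterday slides through sand": 1+3+1+1+1 = 7 ✓
Line 3: "pinecone beside wide candle": 2+2+1+2 = 7 (expected 5)

The third line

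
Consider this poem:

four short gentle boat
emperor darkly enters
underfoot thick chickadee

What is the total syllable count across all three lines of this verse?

19

Line 1: four (1), short (1), gentle (2), boat (1) → 5
Line 2: emperor (3), darkly (2), enters (2) → 7
Line 3: underfoot (3), thick (1), chickadee (3) → 7
Total: 5 + 7 + 7 = 19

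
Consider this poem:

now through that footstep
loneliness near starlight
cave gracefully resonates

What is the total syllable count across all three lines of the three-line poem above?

18

Line 1: now(1) + through(1) + that(1) + footstep(2) = 5
Line 2: loneliness(3) + near(1) + starlight(2) = 6
Line 3: cave(1) + gracefully(3) + resonates(3) = 7
Total: 5 + 6 + 7 = 18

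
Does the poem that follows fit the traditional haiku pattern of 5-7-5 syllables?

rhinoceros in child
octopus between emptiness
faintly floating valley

Line 1: rhinoceros(4) + in(1) + child(1) = 6 (expected 5)
Line 2: octopus(3) + between(2) + emptiness(3) = 8 (expected 7)
Line 3: faintly(2) + floating(2) + valley(2) = 6 (expected 5)

No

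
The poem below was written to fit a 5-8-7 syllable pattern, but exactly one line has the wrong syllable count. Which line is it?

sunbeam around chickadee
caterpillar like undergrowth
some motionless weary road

Line 1: sunbeam (2), around (2), chickadee (3) → 7 (expected 5)
Line 2: caterpillar (4), like (1), undergrowth (3) → 8 ✓
Line 3: some (1), motionless (3), weary (2), road (1) → 7 ✓

Line 1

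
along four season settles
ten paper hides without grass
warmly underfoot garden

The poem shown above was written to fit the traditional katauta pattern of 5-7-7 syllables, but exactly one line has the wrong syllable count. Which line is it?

The first line

Line 1: along (2), four (1), season (2), settles (2) → 7 (expected 5)
Line 2: ten (1), paper (2), hides (1), without (2), grass (1) → 7 ✓
Line 3: warmly (2), underfoot (3), garden (2) → 7 ✓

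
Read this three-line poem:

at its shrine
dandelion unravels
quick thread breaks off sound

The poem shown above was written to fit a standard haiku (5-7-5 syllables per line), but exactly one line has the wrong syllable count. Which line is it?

Line 1

Line 1: at (1), its (1), shrine (1) → 3 (expected 5)
Line 2: dandelion (4), unravels (3) → 7 ✓
Line 3: quick (1), thread (1), breaks (1), off (1), sound (1) → 5 ✓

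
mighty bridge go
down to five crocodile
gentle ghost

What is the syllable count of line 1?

Line 1: mighty (2), bridge (1), go (1) → 4

4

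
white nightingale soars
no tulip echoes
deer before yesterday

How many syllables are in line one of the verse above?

Line one: white(1) + nightingale(3) + soars(1) = 5

5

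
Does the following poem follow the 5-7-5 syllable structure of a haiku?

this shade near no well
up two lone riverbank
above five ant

No

Line 1: this(1) + shade(1) + near(1) + no(1) + well(1) = 5 ✓
Line 2: up(1) + two(1) + lone(1) + riverbank(3) = 6 (expected 7)
Line 3: above(2) + five(1) + ant(1) = 4 (expected 5)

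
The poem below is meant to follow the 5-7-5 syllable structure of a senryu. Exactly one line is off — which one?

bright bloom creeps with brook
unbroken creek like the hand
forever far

Line 3

Line 1: "bright bloom creeps with brook": 1+1+1+1+1 = 5 ✓
Line 2: "unbroken creek like the hand": 3+1+1+1+1 = 7 ✓
Line 3: "forever far": 3+1 = 4 (expected 5)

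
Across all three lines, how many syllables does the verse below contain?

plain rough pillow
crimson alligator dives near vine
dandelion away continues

22

Line 1: plain (1), rough (1), pillow (2) → 4
Line 2: crimson (2), alligator (4), dives (1), near (1), vine (1) → 9
Line 3: dandelion (4), away (2), continues (3) → 9
Total: 4 + 9 + 9 = 22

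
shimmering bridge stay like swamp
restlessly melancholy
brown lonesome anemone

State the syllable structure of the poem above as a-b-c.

7-7-7

Line 1: shimmering(3) + bridge(1) + stay(1) + like(1) + swamp(1) = 7
Line 2: restlessly(3) + melancholy(4) = 7
Line 3: brown(1) + lonesome(2) + anemone(4) = 7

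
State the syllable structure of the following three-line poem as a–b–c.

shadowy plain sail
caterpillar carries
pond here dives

Line 1: shadowy (3), plain (1), sail (1) → 5
Line 2: caterpillar (4), carries (2) → 6
Line 3: pond (1), here (1), dives (1) → 3

5–6–3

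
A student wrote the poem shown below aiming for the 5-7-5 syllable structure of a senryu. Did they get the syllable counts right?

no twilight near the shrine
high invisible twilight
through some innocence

No

Line 1: "no twilight near the shrine": 1+2+1+1+1 = 6 (expected 5)
Line 2: "high invisible twilight": 1+4+2 = 7 ✓
Line 3: "through some innocence": 1+1+3 = 5 ✓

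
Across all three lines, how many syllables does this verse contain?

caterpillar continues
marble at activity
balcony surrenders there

Line 1: "caterpillar continues": 4+3 = 7
Line 2: "marble at activity": 2+1+4 = 7
Line 3: "balcony surrenders there": 3+3+1 = 7
Total: 7 + 7 + 7 = 21

21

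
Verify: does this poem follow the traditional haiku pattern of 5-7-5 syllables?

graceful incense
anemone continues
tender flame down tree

Line 1: "graceful incense": 2+2 = 4 (expected 5)
Line 2: "anemone continues": 4+3 = 7 ✓
Line 3: "tender flame down tree": 2+1+1+1 = 5 ✓

No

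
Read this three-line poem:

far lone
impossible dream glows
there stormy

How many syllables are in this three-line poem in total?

11

Line 1: "far lone": 1+1 = 2
Line 2: "impossible dream glows": 4+1+1 = 6
Line 3: "there stormy": 1+2 = 3
Total: 2 + 6 + 3 = 11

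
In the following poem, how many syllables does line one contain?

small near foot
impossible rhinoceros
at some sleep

Line one: "small near foot": 1+1+1 = 3

3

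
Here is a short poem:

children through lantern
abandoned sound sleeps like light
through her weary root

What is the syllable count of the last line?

5

The last line: through(1) + her(1) + weary(2) + root(1) = 5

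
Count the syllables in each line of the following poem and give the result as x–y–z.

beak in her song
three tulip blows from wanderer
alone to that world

4–8–5

Line 1: "beak in her song": 1+1+1+1 = 4
Line 2: "three tulip blows from wanderer": 1+2+1+1+3 = 8
Line 3: "alone to that world": 2+1+1+1 = 5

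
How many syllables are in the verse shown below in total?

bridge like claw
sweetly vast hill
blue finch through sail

Line 1: "bridge like claw": 1+1+1 = 3
Line 2: "sweetly vast hill": 2+1+1 = 4
Line 3: "blue finch through sail": 1+1+1+1 = 4
Total: 3 + 4 + 4 = 11

11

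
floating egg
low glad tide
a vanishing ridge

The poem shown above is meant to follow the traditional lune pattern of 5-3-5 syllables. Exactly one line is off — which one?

Line 1: "floating egg": 2+1 = 3 (expected 5)
Line 2: "low glad tide": 1+1+1 = 3 ✓
Line 3: "a vanishing ridge": 1+3+1 = 5 ✓

The first line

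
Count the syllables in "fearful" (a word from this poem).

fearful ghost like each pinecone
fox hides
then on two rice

"fearful" has 2 syllables.

2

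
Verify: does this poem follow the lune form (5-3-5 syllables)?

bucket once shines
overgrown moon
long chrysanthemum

Line 1: bucket (2), once (1), shines (1) → 4 (expected 5)
Line 2: overgrown (3), moon (1) → 4 (expected 3)
Line 3: long (1), chrysanthemum (4) → 5 ✓

No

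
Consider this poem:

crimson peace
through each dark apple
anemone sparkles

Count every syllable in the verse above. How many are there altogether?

14

Line 1: crimson (2), peace (1) → 3
Line 2: through (1), each (1), dark (1), apple (2) → 5
Line 3: anemone (4), sparkles (2) → 6
Total: 3 + 5 + 6 = 14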